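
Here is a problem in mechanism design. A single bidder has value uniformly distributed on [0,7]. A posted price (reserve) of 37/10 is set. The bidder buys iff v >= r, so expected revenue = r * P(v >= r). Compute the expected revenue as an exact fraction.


Step 1: Posted price r = 37/10, value support [0,7]
Step 2: P(v >= r) = (7 - 37/10)/7 = 33/70
Step 3: Expected revenue = r * P(v >= r) = 37/10 * 33/70
Step 4: Revenue = 1221/700

1221/700


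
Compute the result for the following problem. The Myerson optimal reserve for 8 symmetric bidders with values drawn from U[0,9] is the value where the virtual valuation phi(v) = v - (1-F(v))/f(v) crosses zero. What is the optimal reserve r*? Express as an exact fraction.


Step 1: For U[0,9], F(v) = v/9 and f(v) = 1/9
Step 2: phi(v) = v - (1 - v/9)/(1/9) = v - (9 - v) = 2v - 9
Step 3: Set phi(r*) = 0: 2r* - 9 = 0
Step 4: r* = 9/2 (the number of bidders n = 8 does not enter)

9/2


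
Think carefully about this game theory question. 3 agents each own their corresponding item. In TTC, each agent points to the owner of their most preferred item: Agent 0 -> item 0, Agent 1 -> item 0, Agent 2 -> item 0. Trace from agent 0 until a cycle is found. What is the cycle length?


Step 1: Trace the pointer graph from agent 0: 0 -> 0
Step 2: A cycle is detected when we revisit agent 0
Step 3: The cycle is: 0 -> 0
Step 4: Cycle length = 1

1


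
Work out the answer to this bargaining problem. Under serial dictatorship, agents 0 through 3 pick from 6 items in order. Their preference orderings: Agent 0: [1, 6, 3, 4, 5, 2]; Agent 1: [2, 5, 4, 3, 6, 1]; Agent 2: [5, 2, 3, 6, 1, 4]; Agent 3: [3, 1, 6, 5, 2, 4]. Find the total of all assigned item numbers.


Step 1: Agent 0 picks item 1
Step 2: Agent 1 picks item 2
Step 3: Agent 2 picks item 5
Step 4: Agent 3 picks item 3
Step 5: Sum = 1 + 2 + 5 + 3 = 11

11


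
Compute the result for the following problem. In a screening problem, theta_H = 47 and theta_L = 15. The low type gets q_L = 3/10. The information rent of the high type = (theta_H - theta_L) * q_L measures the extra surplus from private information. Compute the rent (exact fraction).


Step 1: theta_H - theta_L = 47 - 15 = 32
Step 2: Information rent = (theta_H - theta_L) * q_L
Step 3: = 32 * 3/10
Step 4: = 48/5

48/5


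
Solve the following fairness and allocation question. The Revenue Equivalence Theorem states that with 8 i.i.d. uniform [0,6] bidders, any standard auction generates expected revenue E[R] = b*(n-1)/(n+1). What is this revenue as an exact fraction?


Step 1: By Revenue Equivalence, expected revenue = b*(n-1)/(n+1)
Step 2: Substituting n = 8, b = 6
Step 3: Revenue = 6*(8-1)/(8+1) = 6*7/9
Step 4: Revenue = 42/9 = 14/3

14/3


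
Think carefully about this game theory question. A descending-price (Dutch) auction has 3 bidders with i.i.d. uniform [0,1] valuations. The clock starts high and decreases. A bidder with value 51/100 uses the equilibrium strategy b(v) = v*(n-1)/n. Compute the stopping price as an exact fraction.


Step 1: Dutch auctions are strategically equivalent to first-price auctions
Step 2: The equilibrium bid is b(v) = v*(n-1)/n
Step 3: b = 51/100 * 2/3
Step 4: b = 17/50

17/50


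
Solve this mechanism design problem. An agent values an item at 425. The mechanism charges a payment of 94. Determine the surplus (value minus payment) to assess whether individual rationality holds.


Step 1: Surplus = value - payment = 425 - 94 = 331
Step 2: IR is satisfied (surplus >= 0)

331


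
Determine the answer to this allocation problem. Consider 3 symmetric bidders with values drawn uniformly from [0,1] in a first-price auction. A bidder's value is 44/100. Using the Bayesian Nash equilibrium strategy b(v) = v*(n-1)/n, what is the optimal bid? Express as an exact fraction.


Step 1: The symmetric BNE bidding function is b(v) = v * (n-1) / n
Step 2: Substitute v = 11/25 and n = 3
Step 3: b = 11/25 * 2/3
Step 4: b = 22/75

22/75


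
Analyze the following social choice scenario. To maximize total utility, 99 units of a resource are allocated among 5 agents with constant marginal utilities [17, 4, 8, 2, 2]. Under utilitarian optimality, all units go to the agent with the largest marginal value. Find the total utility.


Step 1: The marginal utilities are [17, 4, 8, 2, 2]
Step 2: The highest marginal utility is 17
Step 3: All 99 units go to that agent
Step 4: Total utility = 17 * 99 = 1683

1683


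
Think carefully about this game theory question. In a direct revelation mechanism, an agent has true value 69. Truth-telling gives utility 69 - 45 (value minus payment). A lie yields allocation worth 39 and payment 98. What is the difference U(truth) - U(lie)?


Step 1: U(truth) = value - payment = 69 - 45 = 24
Step 2: U(lie) = allocation - payment = 39 - 98 = -59
Step 3: IC gap = 24 - (-59) = 83

83


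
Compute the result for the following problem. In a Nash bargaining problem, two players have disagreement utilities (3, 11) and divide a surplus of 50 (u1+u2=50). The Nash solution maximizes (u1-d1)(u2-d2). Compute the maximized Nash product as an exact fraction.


Step 1: The Nash solution splits surplus symmetrically above the disagreement point
Step 2: u1 = (total + d1 - d2)/2 = (50 + 3 - 11)/2 = 21
Step 3: u2 = (total - d1 + d2)/2 = (50 - 3 + 11)/2 = 29
Step 4: Nash product = (21 - 3) * (29 - 11)
Step 5: = 18 * 18 = 324

324


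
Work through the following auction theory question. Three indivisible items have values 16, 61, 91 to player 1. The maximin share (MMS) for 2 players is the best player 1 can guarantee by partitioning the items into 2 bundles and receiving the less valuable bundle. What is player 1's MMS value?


Step 1: Item values = 16, 61, 91
Step 2: Enumerate all 2-bundle partitions and take the smaller bundle:
  Partition 1: {16} vs {61,91} -> bundles 16, 152; min = 16
  Partition 2: {61} vs {16,91} -> bundles 61, 107; min = 61
  Partition 3: {91} vs {16,61} -> bundles 91, 77; min = 77
Step 3: MMS = max(16, 61, 77) = 77

77


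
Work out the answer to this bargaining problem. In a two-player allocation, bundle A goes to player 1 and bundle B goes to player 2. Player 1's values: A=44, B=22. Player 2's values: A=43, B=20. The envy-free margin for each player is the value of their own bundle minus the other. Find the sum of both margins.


Step 1: Player 1's margin = v1(A) - v1(B) = 44 - 22 = 22
Step 2: Player 2's margin = v2(B) - v2(A) = 20 - 43 = -23
Step 3: Total margin = 22 + -23 = -1

-1


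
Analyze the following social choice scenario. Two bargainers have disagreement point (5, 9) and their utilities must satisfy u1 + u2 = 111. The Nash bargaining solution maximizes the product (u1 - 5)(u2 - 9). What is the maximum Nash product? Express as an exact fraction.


Step 1: The Nash solution splits surplus symmetrically above the disagreement point
Step 2: u1 = (total + d1 - d2)/2 = (111 + 5 - 9)/2 = 107/2
Step 3: u2 = (total - d1 + d2)/2 = (111 - 5 + 9)/2 = 115/2
Step 4: Nash product = (107/2 - 5) * (115/2 - 9)
Step 5: = 97/2 * 97/2 = 9409/4

9409/4


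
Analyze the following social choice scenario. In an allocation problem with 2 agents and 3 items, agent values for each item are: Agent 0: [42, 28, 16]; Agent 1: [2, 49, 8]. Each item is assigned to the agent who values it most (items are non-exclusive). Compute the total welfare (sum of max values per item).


Step 1: For each item, find the maximum value among all agents.
Step 2: Item 0 -> Agent 0 (value 42)
Step 3: Item 1 -> Agent 1 (value 49)
Step 4: Item 2 -> Agent 0 (value 16)
Step 5: Total welfare = 42 + 49 + 16 = 107

107


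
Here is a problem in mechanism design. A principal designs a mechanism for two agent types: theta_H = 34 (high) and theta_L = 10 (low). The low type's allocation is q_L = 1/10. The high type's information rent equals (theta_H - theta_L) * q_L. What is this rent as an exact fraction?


Step 1: theta_H - theta_L = 34 - 10 = 24
Step 2: Information rent = (theta_H - theta_L) * q_L
Step 3: = 24 * 1/10
Step 4: = 12/5

12/5


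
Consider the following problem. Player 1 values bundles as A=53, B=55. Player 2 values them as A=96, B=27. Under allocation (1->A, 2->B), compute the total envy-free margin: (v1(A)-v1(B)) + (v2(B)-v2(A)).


Step 1: Player 1's margin = v1(A) - v1(B) = 53 - 55 = -2
Step 2: Player 2's margin = v2(B) - v2(A) = 27 - 96 = -69
Step 3: Total margin = -2 + -69 = -71

-71


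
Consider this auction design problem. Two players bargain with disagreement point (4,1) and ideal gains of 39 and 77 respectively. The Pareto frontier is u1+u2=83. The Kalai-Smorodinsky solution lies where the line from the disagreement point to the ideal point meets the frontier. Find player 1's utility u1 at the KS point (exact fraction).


Step 1: At the KS point, (u1-d1)/r1 = (u2-d2)/r2 = t and u1+u2 = 83
Step 2: u1 = d1 + r1*t and u2 = d2 + r2*t, so (d1 + r1*t) + (d2 + r2*t) = 83
Step 3: t = (83 - 4 - 1)/(39 + 77) = 78/116 = 39/58
Step 4: u1 = d1 + r1*t = 4 + 39 * 39/58 = 1753/58
Step 5: (Check: u2 = d2 + r2*t = 3061/58; u1+u2 = 1753/58 + 3061/58 = 83, on the frontier.)

1753/58


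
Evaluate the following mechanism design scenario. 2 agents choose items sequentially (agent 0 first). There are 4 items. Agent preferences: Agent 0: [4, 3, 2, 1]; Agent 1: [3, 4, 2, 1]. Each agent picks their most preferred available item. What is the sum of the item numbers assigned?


Step 1: Agent 0 picks item 4
Step 2: Agent 1 picks item 3
Step 3: Sum = 4 + 3 = 7

7


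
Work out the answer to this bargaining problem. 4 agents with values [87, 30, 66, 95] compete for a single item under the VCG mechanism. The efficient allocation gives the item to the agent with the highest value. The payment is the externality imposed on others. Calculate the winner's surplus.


Step 1: The winner is the agent with the highest value: agent 3 with value 95
Step 2: Values of other agents: [87, 30, 66]
Step 3: VCG payment = max of others' values = 87
Step 4: Surplus = 95 - 87 = 8

8


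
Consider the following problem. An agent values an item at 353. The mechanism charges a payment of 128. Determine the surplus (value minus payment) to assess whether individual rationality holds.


Step 1: Surplus = value - payment = 353 - 128 = 225
Step 2: IR is satisfied (surplus >= 0)

225


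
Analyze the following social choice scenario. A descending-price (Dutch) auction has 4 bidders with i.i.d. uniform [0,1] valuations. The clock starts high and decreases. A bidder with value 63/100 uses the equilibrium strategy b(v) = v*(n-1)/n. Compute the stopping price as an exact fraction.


Step 1: Dutch auctions are strategically equivalent to first-price auctions
Step 2: The equilibrium bid is b(v) = v*(n-1)/n
Step 3: b = 63/100 * 3/4
Step 4: b = 189/400

189/400


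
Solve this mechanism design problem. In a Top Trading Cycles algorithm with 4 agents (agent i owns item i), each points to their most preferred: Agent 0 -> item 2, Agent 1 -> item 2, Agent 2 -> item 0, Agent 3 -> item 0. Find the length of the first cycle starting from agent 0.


Step 1: Trace the pointer graph from agent 0: 0 -> 2 -> 0
Step 2: A cycle is detected when we revisit agent 0
Step 3: The cycle is: 0 -> 2 -> 0
Step 4: Cycle length = 2

2


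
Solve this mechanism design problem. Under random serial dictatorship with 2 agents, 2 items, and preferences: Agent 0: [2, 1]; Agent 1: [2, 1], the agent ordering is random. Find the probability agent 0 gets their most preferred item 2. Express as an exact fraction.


Step 1: Agent 0 wants item 2
Step 2: There are 2 possible orderings of agents
Step 3: In 1 orderings, agent 0 gets item 2
Step 4: Probability = 1/2

1/2


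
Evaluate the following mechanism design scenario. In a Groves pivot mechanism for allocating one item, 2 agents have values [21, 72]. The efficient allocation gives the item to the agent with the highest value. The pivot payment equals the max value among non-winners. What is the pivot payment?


Step 1: The efficient winner is agent 1 with value 72
Step 2: Other agents' values: [21]
Step 3: Pivot payment = max(others) = 21
Step 4: The winner pays 21

21


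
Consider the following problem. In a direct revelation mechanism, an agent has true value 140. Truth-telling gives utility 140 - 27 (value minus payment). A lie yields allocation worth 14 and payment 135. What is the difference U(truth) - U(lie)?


Step 1: U(truth) = value - payment = 140 - 27 = 113
Step 2: U(lie) = allocation - payment = 14 - 135 = -121
Step 3: IC gap = 113 - (-121) = 234

234


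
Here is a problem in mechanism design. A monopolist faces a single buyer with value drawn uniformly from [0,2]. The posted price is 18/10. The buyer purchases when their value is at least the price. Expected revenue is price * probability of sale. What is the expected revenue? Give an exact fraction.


Step 1: Posted price r = 9/5, value support [0,2]
Step 2: P(v >= r) = (2 - 9/5)/2 = 1/10
Step 3: Expected revenue = r * P(v >= r) = 9/5 * 1/10
Step 4: Revenue = 9/50

9/50


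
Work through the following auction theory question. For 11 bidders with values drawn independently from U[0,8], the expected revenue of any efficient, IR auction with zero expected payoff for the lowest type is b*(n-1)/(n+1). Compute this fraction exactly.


Step 1: By Revenue Equivalence, expected revenue = b*(n-1)/(n+1)
Step 2: Substituting n = 11, b = 8
Step 3: Revenue = 8*(11-1)/(11+1) = 8*10/12
Step 4: Revenue = 80/12 = 20/3

20/3


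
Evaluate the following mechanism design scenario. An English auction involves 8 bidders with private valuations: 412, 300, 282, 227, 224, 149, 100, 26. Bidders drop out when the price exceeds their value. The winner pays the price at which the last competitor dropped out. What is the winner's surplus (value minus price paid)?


Step 1: Identify the highest value: 412
Step 2: Identify the second-highest value: 300
Step 3: The final price = second-highest value = 300
Step 4: Surplus = 412 - 300 = 112

112


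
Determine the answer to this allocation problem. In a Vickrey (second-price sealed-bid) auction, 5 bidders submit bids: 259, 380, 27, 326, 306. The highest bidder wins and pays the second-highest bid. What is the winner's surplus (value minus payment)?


Step 1: Sort bids in descending order: 380, 326, 306, 259, 27
Step 2: The winning bid is the highest: 380
Step 3: The payment equals the second-highest bid: 326
Step 4: Surplus = winner's bid - payment = 380 - 326 = 54

54


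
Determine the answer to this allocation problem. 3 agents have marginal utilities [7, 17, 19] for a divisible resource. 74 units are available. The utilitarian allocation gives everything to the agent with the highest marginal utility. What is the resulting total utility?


Step 1: The marginal utilities are [7, 17, 19]
Step 2: The highest marginal utility is 19
Step 3: All 74 units go to that agent
Step 4: Total utility = 19 * 74 = 1406

1406


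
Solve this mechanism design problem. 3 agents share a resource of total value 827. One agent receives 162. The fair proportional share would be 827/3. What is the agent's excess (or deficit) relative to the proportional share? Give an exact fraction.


Step 1: Proportional share = 827/3
Step 2: Agent's actual allocation = 162
Step 3: Excess = 162 - 827/3 = -341/3

-341/3


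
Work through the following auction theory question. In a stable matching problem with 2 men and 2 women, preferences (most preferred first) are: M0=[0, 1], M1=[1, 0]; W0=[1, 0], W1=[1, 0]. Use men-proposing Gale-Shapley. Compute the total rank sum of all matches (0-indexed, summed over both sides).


Step 1: Run Gale-Shapley (men propose, women hold best offer):
  M0 proposes to W0; she accepts
  M1 proposes to W1; she accepts
Step 2: Final matching: W0-M0, W1-M1
Step 3: 0-indexed ranks (man's rank of his match, then woman's): 0 + 1 + 0 + 0
Step 4: Total rank sum = 1

1


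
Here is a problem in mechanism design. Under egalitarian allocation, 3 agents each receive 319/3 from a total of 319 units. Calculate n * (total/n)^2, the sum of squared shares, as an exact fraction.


Step 1: Each agent's share = 319/3
Step 2: Square of each share = (319/3)^2 = 101761/9
Step 3: Sum of squares = 3 * 101761/9 = 101761/3

101761/3


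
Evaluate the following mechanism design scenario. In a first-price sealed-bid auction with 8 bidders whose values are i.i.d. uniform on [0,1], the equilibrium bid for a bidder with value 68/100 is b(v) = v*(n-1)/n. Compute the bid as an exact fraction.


Step 1: The symmetric BNE bidding function is b(v) = v * (n-1) / n
Step 2: Substitute v = 17/25 and n = 8
Step 3: b = 17/25 * 7/8
Step 4: b = 119/200

119/200


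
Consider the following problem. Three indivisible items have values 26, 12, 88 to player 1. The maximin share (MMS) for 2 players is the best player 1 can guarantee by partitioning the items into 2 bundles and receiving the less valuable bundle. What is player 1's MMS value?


Step 1: Item values = 26, 12, 88
Step 2: Enumerate all 2-bundle partitions and take the smaller bundle:
  Partition 1: {26} vs {12,88} -> bundles 26, 100; min = 26
  Partition 2: {12} vs {26,88} -> bundles 12, 114; min = 12
  Partition 3: {88} vs {26,12} -> bundles 88, 38; min = 38
Step 3: MMS = max(26, 12, 38) = 38

38


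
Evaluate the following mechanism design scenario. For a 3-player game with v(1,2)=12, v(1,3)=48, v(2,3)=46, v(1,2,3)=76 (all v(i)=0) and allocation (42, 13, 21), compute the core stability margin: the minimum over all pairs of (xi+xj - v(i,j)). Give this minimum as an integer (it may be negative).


Step 1: Slack for coalition (1,2): x1+x2 - v12 = 55 - 12 = 43
Step 2: Slack for coalition (1,3): x1+x3 - v13 = 63 - 48 = 15
Step 3: Slack for coalition (2,3): x2+x3 - v23 = 34 - 46 = -12
Step 4: Minimum slack = min(43, 15, -12) = -12, attained by (2,3); coalition (2,3) can block (slack < 0), so the allocation is not in the core

-12


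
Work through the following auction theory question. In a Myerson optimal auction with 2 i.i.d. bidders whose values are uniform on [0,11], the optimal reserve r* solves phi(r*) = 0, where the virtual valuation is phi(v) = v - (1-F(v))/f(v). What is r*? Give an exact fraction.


Step 1: For U[0,11], F(v) = v/11 and f(v) = 1/11
Step 2: phi(v) = v - (1 - v/11)/(1/11) = v - (11 - v) = 2v - 11
Step 3: Set phi(r*) = 0: 2r* - 11 = 0
Step 4: r* = 11/2 (the number of bidders n = 2 does not enter)

11/2


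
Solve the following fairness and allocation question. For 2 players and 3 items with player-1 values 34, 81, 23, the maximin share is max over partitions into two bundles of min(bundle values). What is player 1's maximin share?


Step 1: Item values = 34, 81, 23
Step 2: Enumerate all 2-bundle partitions and take the smaller bundle:
  Partition 1: {34} vs {81,23} -> bundles 34, 104; min = 34
  Partition 2: {81} vs {34,23} -> bundles 81, 57; min = 57
  Partition 3: {23} vs {34,81} -> bundles 23, 115; min = 23
Step 3: MMS = max(34, 57, 23) = 57

57


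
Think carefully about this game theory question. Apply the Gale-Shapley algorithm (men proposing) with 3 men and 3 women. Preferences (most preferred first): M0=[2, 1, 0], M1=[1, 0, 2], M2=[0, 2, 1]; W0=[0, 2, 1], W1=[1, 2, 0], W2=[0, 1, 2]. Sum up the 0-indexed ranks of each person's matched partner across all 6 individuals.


Step 1: Run Gale-Shapley (men propose, women hold best offer):
  M0 proposes to W2; she accepts
  M1 proposes to W1; she accepts
  M2 proposes to W0; she accepts
Step 2: Final matching: W0-M2, W1-M1, W2-M0
Step 3: 0-indexed ranks (man's rank of his match, then woman's): 0 + 1 + 0 + 0 + 0 + 0
Step 4: Total rank sum = 1

1


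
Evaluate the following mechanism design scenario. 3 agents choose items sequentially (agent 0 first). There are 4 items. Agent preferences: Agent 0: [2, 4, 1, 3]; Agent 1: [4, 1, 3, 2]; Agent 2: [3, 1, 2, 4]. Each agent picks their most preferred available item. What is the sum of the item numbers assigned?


Step 1: Agent 0 picks item 2
Step 2: Agent 1 picks item 4
Step 3: Agent 2 picks item 3
Step 4: Sum = 2 + 4 + 3 = 9

9


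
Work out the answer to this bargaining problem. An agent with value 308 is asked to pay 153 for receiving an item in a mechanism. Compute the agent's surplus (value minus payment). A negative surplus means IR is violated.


Step 1: Surplus = value - payment = 308 - 153 = 155
Step 2: IR is satisfied (surplus >= 0)

155


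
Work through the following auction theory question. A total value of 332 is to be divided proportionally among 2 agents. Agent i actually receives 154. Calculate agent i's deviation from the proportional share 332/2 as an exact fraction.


Step 1: Proportional share = 332/2 = 166
Step 2: Agent's actual allocation = 154
Step 3: Excess = 154 - 166 = -12

-12


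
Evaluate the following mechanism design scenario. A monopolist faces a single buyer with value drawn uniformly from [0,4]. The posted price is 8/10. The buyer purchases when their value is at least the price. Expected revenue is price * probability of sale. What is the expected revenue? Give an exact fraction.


Step 1: Posted price r = 4/5, value support [0,4]
Step 2: P(v >= r) = (4 - 4/5)/4 = 4/5
Step 3: Expected revenue = r * P(v >= r) = 4/5 * 4/5
Step 4: Revenue = 16/25

16/25


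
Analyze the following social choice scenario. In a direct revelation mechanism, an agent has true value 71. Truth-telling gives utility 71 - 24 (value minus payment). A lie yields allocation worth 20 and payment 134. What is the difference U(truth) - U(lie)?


Step 1: U(truth) = value - payment = 71 - 24 = 47
Step 2: U(lie) = allocation - payment = 20 - 134 = -114
Step 3: IC gap = 47 - (-114) = 161

161


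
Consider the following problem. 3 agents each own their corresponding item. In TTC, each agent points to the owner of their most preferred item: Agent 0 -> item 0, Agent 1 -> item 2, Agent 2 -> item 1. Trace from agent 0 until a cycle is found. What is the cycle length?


Step 1: Trace the pointer graph from agent 0: 0 -> 0
Step 2: A cycle is detected when we revisit agent 0
Step 3: The cycle is: 0 -> 0
Step 4: Cycle length = 1

1


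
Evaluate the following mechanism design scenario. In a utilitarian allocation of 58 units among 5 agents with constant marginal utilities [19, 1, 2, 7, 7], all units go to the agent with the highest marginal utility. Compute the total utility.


Step 1: The marginal utilities are [19, 1, 2, 7, 7]
Step 2: The highest marginal utility is 19
Step 3: All 58 units go to that agent
Step 4: Total utility = 19 * 58 = 1102

1102


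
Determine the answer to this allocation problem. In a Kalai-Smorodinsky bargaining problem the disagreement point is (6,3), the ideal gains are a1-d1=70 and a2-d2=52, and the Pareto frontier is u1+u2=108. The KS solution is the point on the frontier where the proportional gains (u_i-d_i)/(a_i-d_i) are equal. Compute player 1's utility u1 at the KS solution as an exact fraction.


Step 1: At the KS point, (u1-d1)/r1 = (u2-d2)/r2 = t and u1+u2 = 108
Step 2: u1 = d1 + r1*t and u2 = d2 + r2*t, so (d1 + r1*t) + (d2 + r2*t) = 108
Step 3: t = (108 - 6 - 3)/(70 + 52) = 99/122
Step 4: u1 = d1 + r1*t = 6 + 70 * 99/122 = 3831/61
Step 5: (Check: u2 = d2 + r2*t = 2757/61; u1+u2 = 3831/61 + 2757/61 = 108, on the frontier.)

3831/61


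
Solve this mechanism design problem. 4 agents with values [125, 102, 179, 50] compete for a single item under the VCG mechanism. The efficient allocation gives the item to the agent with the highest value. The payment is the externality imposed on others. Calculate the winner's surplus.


Step 1: The winner is the agent with the highest value: agent 2 with value 179
Step 2: Values of other agents: [125, 102, 50]
Step 3: VCG payment = max of others' values = 125
Step 4: Surplus = 179 - 125 = 54

54


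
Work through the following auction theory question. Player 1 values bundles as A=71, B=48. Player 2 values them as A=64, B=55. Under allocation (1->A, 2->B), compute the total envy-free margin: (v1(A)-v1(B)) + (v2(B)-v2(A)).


Step 1: Player 1's margin = v1(A) - v1(B) = 71 - 48 = 23
Step 2: Player 2's margin = v2(B) - v2(A) = 55 - 64 = -9
Step 3: Total margin = 23 + -9 = 14

14


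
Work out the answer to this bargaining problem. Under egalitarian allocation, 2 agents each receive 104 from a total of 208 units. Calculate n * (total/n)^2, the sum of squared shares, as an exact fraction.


Step 1: Each agent's share = 208/2 = 104
Step 2: Square of each share = (104)^2 = 10816
Step 3: Sum of squares = 2 * 10816 = 21632

21632


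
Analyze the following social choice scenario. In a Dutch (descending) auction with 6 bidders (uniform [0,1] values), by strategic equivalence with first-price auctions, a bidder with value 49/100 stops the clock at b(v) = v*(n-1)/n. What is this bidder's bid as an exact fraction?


Step 1: Dutch auctions are strategically equivalent to first-price auctions
Step 2: The equilibrium bid is b(v) = v*(n-1)/n
Step 3: b = 49/100 * 5/6
Step 4: b = 49/120

49/120


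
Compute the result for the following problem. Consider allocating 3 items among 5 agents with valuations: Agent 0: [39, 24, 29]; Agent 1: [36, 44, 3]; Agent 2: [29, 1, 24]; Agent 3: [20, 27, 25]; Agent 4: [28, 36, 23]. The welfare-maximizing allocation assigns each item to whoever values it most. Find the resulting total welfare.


Step 1: For each item, find the maximum value among all agents.
Step 2: Item 0 -> Agent 0 (value 39)
Step 3: Item 1 -> Agent 1 (value 44)
Step 4: Item 2 -> Agent 0 (value 29)
Step 5: Total welfare = 39 + 44 + 29 = 112

112


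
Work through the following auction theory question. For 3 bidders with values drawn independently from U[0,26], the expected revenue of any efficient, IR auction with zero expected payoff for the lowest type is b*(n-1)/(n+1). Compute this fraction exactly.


Step 1: By Revenue Equivalence, expected revenue = b*(n-1)/(n+1)
Step 2: Substituting n = 3, b = 26
Step 3: Revenue = 26*(3-1)/(3+1) = 26*2/4
Step 4: Revenue = 52/4 = 13

13


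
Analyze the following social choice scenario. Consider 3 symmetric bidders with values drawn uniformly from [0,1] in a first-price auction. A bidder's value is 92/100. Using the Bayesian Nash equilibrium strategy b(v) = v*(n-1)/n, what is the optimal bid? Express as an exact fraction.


Step 1: The symmetric BNE bidding function is b(v) = v * (n-1) / n
Step 2: Substitute v = 23/25 and n = 3
Step 3: b = 23/25 * 2/3
Step 4: b = 46/75

46/75


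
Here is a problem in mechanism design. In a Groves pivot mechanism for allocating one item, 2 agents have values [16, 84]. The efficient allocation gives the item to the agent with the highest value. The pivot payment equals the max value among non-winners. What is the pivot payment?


Step 1: The efficient winner is agent 1 with value 84
Step 2: Other agents' values: [16]
Step 3: Pivot payment = max(others) = 16
Step 4: The winner pays 16

16


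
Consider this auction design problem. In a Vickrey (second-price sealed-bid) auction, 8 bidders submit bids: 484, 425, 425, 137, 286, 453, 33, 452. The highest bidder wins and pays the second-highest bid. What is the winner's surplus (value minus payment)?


Step 1: Sort bids in descending order: 484, 453, 452, 425, 425, 286, 137, 33
Step 2: The winning bid is the highest: 484
Step 3: The payment equals the second-highest bid: 453
Step 4: Surplus = winner's bid - payment = 484 - 453 = 31

31


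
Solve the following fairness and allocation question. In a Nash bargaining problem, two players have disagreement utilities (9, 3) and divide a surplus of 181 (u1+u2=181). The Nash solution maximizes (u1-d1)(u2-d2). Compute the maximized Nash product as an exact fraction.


Step 1: The Nash solution splits surplus symmetrically above the disagreement point
Step 2: u1 = (total + d1 - d2)/2 = (181 + 9 - 3)/2 = 187/2
Step 3: u2 = (total - d1 + d2)/2 = (181 - 9 + 3)/2 = 175/2
Step 4: Nash product = (187/2 - 9) * (175/2 - 3)
Step 5: = 169/2 * 169/2 = 28561/4

28561/4


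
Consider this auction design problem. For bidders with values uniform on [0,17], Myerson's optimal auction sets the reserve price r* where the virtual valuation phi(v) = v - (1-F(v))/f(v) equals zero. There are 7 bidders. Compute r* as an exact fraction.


Step 1: For U[0,17], F(v) = v/17 and f(v) = 1/17
Step 2: phi(v) = v - (1 - v/17)/(1/17) = v - (17 - v) = 2v - 17
Step 3: Set phi(r*) = 0: 2r* - 17 = 0
Step 4: r* = 17/2 (the number of bidders n = 7 does not enter)

17/2


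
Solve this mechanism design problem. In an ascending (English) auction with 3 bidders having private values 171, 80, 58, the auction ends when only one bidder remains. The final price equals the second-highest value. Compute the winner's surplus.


Step 1: Identify the highest value: 171
Step 2: Identify the second-highest value: 80
Step 3: The final price = second-highest value = 80
Step 4: Surplus = 171 - 80 = 91

91


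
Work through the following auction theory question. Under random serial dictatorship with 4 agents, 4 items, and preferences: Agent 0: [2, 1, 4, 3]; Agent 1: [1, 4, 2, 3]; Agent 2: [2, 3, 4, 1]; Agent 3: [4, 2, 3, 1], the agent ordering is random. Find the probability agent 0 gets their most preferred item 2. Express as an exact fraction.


Step 1: Agent 0 wants item 2
Step 2: There are 24 possible orderings of agents
Step 3: In 12 orderings, agent 0 gets item 2
Step 4: Probability = 12/24 = 1/2

1/2


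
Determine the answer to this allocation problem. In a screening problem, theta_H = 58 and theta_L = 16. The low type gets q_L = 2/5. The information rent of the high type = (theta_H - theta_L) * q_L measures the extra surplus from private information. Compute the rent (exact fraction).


Step 1: theta_H - theta_L = 58 - 16 = 42
Step 2: Information rent = (theta_H - theta_L) * q_L
Step 3: = 42 * 2/5
Step 4: = 84/5

84/5


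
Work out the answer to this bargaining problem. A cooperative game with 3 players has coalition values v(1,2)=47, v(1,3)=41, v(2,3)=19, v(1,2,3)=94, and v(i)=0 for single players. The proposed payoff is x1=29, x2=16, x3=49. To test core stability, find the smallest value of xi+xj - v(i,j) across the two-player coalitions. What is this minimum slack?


Step 1: Slack for coalition (1,2): x1+x2 - v12 = 45 - 47 = -2
Step 2: Slack for coalition (1,3): x1+x3 - v13 = 78 - 41 = 37
Step 3: Slack for coalition (2,3): x2+x3 - v23 = 65 - 19 = 46
Step 4: Minimum slack = min(-2, 37, 46) = -2, attained by (1,2); coalition (1,2) can block (slack < 0), so the allocation is not in the core

-2


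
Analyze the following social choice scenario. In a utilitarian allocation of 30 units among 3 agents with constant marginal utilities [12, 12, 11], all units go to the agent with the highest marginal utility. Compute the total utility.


Step 1: The marginal utilities are [12, 12, 11]
Step 2: The highest marginal utility is 12
Step 3: All 30 units go to that agent
Step 4: Total utility = 12 * 30 = 360

360


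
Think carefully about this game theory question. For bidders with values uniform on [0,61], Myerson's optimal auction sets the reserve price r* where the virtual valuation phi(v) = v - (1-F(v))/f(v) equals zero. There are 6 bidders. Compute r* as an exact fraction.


Step 1: For U[0,61], F(v) = v/61 and f(v) = 1/61
Step 2: phi(v) = v - (1 - v/61)/(1/61) = v - (61 - v) = 2v - 61
Step 3: Set phi(r*) = 0: 2r* - 61 = 0
Step 4: r* = 61/2 (the number of bidders n = 6 does not enter)

61/2


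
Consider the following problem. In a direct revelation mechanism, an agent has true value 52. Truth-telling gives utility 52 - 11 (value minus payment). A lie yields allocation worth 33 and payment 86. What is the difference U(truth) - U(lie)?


Step 1: U(truth) = value - payment = 52 - 11 = 41
Step 2: U(lie) = allocation - payment = 33 - 86 = -53
Step 3: IC gap = 41 - (-53) = 94

94


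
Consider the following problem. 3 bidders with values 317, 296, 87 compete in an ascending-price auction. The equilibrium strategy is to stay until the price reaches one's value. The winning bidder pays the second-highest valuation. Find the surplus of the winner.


Step 1: Identify the highest value: 317
Step 2: Identify the second-highest value: 296
Step 3: The final price = second-highest value = 296
Step 4: Surplus = 317 - 296 = 21

21


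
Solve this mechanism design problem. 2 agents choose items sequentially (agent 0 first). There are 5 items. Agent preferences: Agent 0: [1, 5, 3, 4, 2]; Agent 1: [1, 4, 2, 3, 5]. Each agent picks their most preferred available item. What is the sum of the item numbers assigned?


Step 1: Agent 0 picks item 1
Step 2: Agent 1 picks item 4
Step 3: Sum = 1 + 4 = 5

5


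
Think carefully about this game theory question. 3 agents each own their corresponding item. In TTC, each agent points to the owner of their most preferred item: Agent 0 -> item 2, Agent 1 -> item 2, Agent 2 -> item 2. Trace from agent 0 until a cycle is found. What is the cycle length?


Step 1: Trace the pointer graph from agent 0: 0 -> 2 -> 2
Step 2: A cycle is detected when we revisit agent 2
Step 3: The cycle is: 2 -> 2
Step 4: Cycle length = 1

1


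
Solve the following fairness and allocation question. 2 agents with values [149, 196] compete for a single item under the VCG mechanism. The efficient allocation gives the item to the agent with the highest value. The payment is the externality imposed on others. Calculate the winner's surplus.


Step 1: The winner is the agent with the highest value: agent 1 with value 196
Step 2: Values of other agents: [149]
Step 3: VCG payment = max of others' values = 149
Step 4: Surplus = 196 - 149 = 47

47


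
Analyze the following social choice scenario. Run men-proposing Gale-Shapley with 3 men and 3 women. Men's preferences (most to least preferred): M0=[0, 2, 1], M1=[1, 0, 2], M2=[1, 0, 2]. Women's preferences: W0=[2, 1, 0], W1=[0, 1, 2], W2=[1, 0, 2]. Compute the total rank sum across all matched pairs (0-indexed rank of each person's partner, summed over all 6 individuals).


Step 1: Run Gale-Shapley (men propose, women hold best offer):
  M0 proposes to W0; she accepts
  M1 proposes to W1; she accepts
  M2 proposes to W1; rejected
  M2 proposes to W0; she switches from M0
  M0 proposes to W2; she accepts
Step 2: Final matching: W0-M2, W1-M1, W2-M0
Step 3: 0-indexed ranks (man's rank of his match, then woman's): 1 + 0 + 0 + 1 + 1 + 1
Step 4: Total rank sum = 4

4


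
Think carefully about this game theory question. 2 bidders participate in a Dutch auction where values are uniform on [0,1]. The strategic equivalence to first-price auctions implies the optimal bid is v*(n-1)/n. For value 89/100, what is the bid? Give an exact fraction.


Step 1: Dutch auctions are strategically equivalent to first-price auctions
Step 2: The equilibrium bid is b(v) = v*(n-1)/n
Step 3: b = 89/100 * 1/2
Step 4: b = 89/200

89/200


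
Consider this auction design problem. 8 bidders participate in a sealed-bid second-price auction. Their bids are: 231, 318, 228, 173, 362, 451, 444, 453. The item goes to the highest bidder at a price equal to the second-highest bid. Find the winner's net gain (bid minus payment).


Step 1: Sort bids in descending order: 453, 451, 444, 362, 318, 231, 228, 173
Step 2: The winning bid is the highest: 453
Step 3: The payment equals the second-highest bid: 451
Step 4: Surplus = winner's bid - payment = 453 - 451 = 2

2


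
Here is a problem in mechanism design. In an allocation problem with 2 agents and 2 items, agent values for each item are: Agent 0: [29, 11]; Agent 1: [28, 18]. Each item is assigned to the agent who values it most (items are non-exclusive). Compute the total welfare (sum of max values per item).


Step 1: For each item, find the maximum value among all agents.
Step 2: Item 0 -> Agent 0 (value 29)
Step 3: Item 1 -> Agent 1 (value 18)
Step 4: Total welfare = 29 + 18 = 47

47


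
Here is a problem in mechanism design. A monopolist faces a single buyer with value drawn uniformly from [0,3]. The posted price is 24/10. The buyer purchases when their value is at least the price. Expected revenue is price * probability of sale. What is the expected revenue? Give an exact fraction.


Step 1: Posted price r = 12/5, value support [0,3]
Step 2: P(v >= r) = (3 - 12/5)/3 = 1/5
Step 3: Expected revenue = r * P(v >= r) = 12/5 * 1/5
Step 4: Revenue = 12/25

12/25


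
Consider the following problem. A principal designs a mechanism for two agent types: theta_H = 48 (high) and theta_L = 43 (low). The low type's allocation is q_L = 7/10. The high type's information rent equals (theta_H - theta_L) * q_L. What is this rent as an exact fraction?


Step 1: theta_H - theta_L = 48 - 43 = 5
Step 2: Information rent = (theta_H - theta_L) * q_L
Step 3: = 5 * 7/10
Step 4: = 7/2

7/2


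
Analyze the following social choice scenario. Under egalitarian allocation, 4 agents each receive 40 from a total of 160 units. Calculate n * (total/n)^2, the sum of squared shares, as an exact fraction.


Step 1: Each agent's share = 160/4 = 40
Step 2: Square of each share = (40)^2 = 1600
Step 3: Sum of squares = 4 * 1600 = 6400

6400


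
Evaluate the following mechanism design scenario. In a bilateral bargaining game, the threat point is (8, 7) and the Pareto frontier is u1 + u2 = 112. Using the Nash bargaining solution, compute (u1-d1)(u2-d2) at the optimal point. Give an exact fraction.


Step 1: The Nash solution splits surplus symmetrically above the disagreement point
Step 2: u1 = (total + d1 - d2)/2 = (112 + 8 - 7)/2 = 113/2
Step 3: u2 = (total - d1 + d2)/2 = (112 - 8 + 7)/2 = 111/2
Step 4: Nash product = (113/2 - 8) * (111/2 - 7)
Step 5: = 97/2 * 97/2 = 9409/4

9409/4


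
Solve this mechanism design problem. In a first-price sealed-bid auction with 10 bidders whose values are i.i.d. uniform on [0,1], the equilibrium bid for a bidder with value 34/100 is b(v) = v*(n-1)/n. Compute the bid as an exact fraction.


Step 1: The symmetric BNE bidding function is b(v) = v * (n-1) / n
Step 2: Substitute v = 17/50 and n = 10
Step 3: b = 17/50 * 9/10
Step 4: b = 153/500

153/500


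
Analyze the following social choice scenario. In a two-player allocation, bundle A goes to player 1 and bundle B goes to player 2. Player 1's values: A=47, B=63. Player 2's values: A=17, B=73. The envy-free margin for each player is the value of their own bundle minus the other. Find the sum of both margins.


Step 1: Player 1's margin = v1(A) - v1(B) = 47 - 63 = -16
Step 2: Player 2's margin = v2(B) - v2(A) = 73 - 17 = 56
Step 3: Total margin = -16 + 56 = 40

40


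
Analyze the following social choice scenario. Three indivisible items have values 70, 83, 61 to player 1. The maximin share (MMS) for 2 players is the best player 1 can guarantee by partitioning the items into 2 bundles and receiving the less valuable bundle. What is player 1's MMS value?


Step 1: Item values = 70, 83, 61
Step 2: Enumerate all 2-bundle partitions and take the smaller bundle:
  Partition 1: {70} vs {83,61} -> bundles 70, 144; min = 70
  Partition 2: {83} vs {70,61} -> bundles 83, 131; min = 83
  Partition 3: {61} vs {70,83} -> bundles 61, 153; min = 61
Step 3: MMS = max(70, 83, 61) = 83

83


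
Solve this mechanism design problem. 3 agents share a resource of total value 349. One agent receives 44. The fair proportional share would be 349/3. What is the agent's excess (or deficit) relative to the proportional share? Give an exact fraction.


Step 1: Proportional share = 349/3
Step 2: Agent's actual allocation = 44
Step 3: Excess = 44 - 349/3 = -217/3

-217/3


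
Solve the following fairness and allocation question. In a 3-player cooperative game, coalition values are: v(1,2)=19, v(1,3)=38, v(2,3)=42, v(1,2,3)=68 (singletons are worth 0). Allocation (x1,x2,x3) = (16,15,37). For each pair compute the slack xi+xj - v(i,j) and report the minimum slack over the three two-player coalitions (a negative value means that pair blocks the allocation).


Step 1: Slack for coalition (1,2): x1+x2 - v12 = 31 - 19 = 12
Step 2: Slack for coalition (1,3): x1+x3 - v13 = 53 - 38 = 15
Step 3: Slack for coalition (2,3): x2+x3 - v23 = 52 - 42 = 10
Step 4: Minimum slack = min(12, 15, 10) = 10, attained by (2,3); no pair can gain by deviating, so the allocation is in the core

10
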